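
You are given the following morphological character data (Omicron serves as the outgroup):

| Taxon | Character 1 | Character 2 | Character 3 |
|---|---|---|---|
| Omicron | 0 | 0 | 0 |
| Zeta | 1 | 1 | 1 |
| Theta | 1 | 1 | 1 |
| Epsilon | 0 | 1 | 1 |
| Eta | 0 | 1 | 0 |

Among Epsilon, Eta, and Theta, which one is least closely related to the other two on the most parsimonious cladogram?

Eta

The outgroup has state '0' for every character, so '1' is the derived state throughout.
Only Theta and Zeta show the derived state '1' for Character 1, supporting them as a clade.
Character 2 (derived state '1') is shared by all ingroup taxa — unites the whole ingroup.
Character 3 (derived state '1') is shared by Epsilon, Theta, and Zeta — a synapomorphy uniting that clade.
Most parsimonious ingroup topology: (((Zeta,Theta),Epsilon),Eta).
Theta and Epsilon share a more recent common ancestor with each other than either does with Eta, so Eta is the least closely related of the three.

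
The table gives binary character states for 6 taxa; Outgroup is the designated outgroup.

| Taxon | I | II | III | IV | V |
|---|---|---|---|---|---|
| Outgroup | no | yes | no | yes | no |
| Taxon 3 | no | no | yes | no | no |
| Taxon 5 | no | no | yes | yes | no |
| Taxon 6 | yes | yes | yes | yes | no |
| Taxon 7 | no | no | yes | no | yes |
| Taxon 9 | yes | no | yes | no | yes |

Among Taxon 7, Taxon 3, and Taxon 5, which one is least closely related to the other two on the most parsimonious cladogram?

Character polarity is set by the outgroup: the derived state is whichever differs from the outgroup's state, so for II, IV the derived state is 'no', and for the remaining characters it is 'yes'.
I groups Taxon 6 and Taxon 9, which is incompatible with the clades supported by the remaining characters; treating it as convergent (homoplasy) costs fewer steps than any alternative tree.
Only Taxon 3, Taxon 5, Taxon 7, and Taxon 9 show the derived state 'no' for II, supporting them as a clade.
III (derived state 'yes') is shared by all ingroup taxa — unites the whole ingroup.
IV: derived state 'no' in Taxon 3, Taxon 7, and Taxon 9 only — synapomorphy for {Taxon 3, Taxon 7, Taxon 9}.
Only Taxon 7 and Taxon 9 show the derived state 'yes' for V, supporting them as a clade.
Most parsimonious ingroup topology: (((Taxon 3,(Taxon 7,Taxon 9)),Taxon 5),Taxon 6).
Taxon 3 and Taxon 7 share a more recent common ancestor with each other than either does with Taxon 5, so Taxon 5 is the least closely related of the three.

Taxon 5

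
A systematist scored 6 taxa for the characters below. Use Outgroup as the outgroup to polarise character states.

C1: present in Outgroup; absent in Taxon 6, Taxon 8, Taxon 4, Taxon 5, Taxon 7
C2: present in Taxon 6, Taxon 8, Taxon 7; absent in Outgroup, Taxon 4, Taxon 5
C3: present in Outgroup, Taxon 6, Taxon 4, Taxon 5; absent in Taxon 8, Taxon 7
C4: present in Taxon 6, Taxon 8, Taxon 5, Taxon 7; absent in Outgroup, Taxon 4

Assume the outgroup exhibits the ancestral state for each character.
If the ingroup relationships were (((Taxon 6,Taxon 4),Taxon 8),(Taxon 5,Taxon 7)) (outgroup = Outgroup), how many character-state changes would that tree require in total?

Map each character onto (((Taxon 6,Taxon 4),Taxon 8),(Taxon 5,Taxon 7)) (rooted by Outgroup) and count the minimum state changes it requires (Fitch parsimony):
C1: 1; C2: 3; C3: 2; C4: 2.
Total tree length = 8.

8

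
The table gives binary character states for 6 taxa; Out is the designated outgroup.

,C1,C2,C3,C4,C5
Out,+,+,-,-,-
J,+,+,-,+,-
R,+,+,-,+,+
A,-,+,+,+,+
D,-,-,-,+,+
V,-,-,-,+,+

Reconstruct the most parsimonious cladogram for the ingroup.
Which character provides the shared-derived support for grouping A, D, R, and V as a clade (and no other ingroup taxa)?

C5

Character polarity is set by the outgroup: the derived state is whichever differs from the outgroup's state, so for C1, C2 the derived state is '-', and for the remaining characters it is '+'.
C1: derived state '-' in A, D, and V only — synapomorphy for {A, D, V}.
Only D and V show the derived state '-' for C2, supporting them as a clade.
C3 (derived state '+') is unique to A (autapomorphy; uninformative for grouping).
All ingroup taxa share the derived state '+' for C4; it defines the ingroup but does not resolve relationships within it.
C5: derived state '+' in A, D, R, and V only — synapomorphy for {A, D, R, V}.
Most parsimonious ingroup topology: (J,(R,(A,(D,V)))).
The clade {A, D, R, V} is supported by C5: its derived state '+' occurs in exactly those taxa and in no other taxon (including the outgroup).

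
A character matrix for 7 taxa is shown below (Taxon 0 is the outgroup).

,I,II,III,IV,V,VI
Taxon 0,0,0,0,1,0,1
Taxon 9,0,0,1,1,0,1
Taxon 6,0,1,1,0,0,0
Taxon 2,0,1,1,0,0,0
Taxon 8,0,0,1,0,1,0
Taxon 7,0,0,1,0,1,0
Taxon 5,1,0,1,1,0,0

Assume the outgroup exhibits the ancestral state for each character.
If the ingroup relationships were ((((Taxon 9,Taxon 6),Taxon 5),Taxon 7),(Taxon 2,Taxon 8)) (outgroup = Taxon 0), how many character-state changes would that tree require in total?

11

Map each character onto ((((Taxon 9,Taxon 6),Taxon 5),Taxon 7),(Taxon 2,Taxon 8)) (rooted by Taxon 0) and count the minimum state changes it requires (Fitch parsimony):
I: 1; II: 2; III: 1; IV: 3; V: 2; VI: 2.
Total tree length = 11.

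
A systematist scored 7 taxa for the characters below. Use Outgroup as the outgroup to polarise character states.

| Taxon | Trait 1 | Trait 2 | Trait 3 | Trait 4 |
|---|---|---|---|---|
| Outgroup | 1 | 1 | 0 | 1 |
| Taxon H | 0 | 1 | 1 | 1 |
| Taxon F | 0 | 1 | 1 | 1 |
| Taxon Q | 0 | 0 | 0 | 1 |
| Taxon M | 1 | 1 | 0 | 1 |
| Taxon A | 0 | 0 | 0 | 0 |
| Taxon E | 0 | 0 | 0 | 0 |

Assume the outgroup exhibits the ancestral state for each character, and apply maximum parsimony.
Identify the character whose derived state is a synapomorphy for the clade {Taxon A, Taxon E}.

Character polarity is set by the outgroup: the derived state is whichever differs from the outgroup's state, so for Trait 1, Trait 2, Trait 4 the derived state is '0', and for the remaining characters it is '1'.
Trait 1 (derived state '0') is shared by Taxon A, Taxon E, Taxon F, Taxon H, and Taxon Q — a synapomorphy uniting that clade.
Trait 2 (derived state '0') is shared by Taxon A, Taxon E, and Taxon Q — a synapomorphy uniting that clade.
Trait 3: derived state '1' in Taxon F and Taxon H only — synapomorphy for {Taxon F, Taxon H}.
Only Taxon A and Taxon E show the derived state '0' for Trait 4, supporting them as a clade.
Most parsimonious ingroup topology: (((Taxon H,Taxon F),(Taxon Q,(Taxon A,Taxon E))),Taxon M).
The clade {Taxon A, Taxon E} is supported by Trait 4: its derived state '0' occurs in exactly those taxa and in no other taxon (including the outgroup).

Trait 4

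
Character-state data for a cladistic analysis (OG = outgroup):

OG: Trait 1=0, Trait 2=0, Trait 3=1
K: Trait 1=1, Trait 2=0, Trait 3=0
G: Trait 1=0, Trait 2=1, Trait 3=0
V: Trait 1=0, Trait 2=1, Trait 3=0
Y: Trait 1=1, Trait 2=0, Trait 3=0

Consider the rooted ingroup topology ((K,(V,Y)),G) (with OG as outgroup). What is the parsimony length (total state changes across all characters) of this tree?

5

Map each character onto ((K,(V,Y)),G) (rooted by OG) and count the minimum state changes it requires (Fitch parsimony):
Trait 1: 2; Trait 2: 2; Trait 3: 1.
Total tree length = 5.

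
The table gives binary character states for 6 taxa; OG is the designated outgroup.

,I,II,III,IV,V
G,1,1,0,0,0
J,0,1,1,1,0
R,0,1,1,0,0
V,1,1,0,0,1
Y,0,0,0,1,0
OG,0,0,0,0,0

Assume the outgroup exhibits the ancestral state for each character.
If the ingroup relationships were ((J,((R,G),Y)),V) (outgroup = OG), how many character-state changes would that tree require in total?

Map each character onto ((J,((R,G),Y)),V) (rooted by OG) and count the minimum state changes it requires (Fitch parsimony):
I: 2; II: 2; III: 2; IV: 2; V: 1.
Total tree length = 9.

9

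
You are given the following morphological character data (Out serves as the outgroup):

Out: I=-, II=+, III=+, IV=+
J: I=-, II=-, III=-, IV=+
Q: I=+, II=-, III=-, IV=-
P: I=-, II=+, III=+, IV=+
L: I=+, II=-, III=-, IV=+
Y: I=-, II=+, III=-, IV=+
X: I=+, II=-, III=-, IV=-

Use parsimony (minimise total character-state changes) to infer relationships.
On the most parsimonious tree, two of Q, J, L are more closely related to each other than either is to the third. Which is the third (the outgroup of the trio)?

J

Character polarity is set by the outgroup: the derived state is whichever differs from the outgroup's state, so for II, III, IV the derived state is '-', and for the remaining characters it is '+'.
Only L, Q, and X show the derived state '+' for I, supporting them as a clade.
II: derived state '-' in J, L, Q, and X only — synapomorphy for {J, L, Q, X}.
III: derived state '-' in J, L, Q, X, and Y only — synapomorphy for {J, L, Q, X, Y}.
Only Q and X show the derived state '-' for IV, supporting them as a clade.
Most parsimonious ingroup topology: (((J,((Q,X),L)),Y),P).
Q and L share a more recent common ancestor with each other than either does with J, so J is the least closely related of the three.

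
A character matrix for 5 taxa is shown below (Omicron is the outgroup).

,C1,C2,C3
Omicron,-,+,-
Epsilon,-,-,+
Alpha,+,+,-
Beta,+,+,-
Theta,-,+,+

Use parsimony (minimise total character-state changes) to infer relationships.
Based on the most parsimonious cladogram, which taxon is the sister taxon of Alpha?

Character polarity is set by the outgroup: the derived state is whichever differs from the outgroup's state, so for C2 the derived state is '-', and for the remaining characters it is '+'.
C1: derived state '+' in Alpha and Beta only — synapomorphy for {Alpha, Beta}.
C2: derived state '-' in Epsilon only — an autapomorphy, so it tells us nothing about relationships among taxa.
Only Epsilon and Theta show the derived state '+' for C3, supporting them as a clade.
Most parsimonious ingroup topology: ((Epsilon,Theta),(Alpha,Beta)).
Alpha and Beta form a cherry on this tree, so they are sister taxa.

Beta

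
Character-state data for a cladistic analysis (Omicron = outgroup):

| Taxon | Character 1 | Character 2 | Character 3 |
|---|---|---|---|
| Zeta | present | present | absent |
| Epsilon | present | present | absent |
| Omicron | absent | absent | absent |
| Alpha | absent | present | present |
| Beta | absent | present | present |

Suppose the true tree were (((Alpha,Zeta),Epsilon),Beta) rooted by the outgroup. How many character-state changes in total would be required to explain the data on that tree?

5

Map each character onto (((Alpha,Zeta),Epsilon),Beta) (rooted by Omicron) and count the minimum state changes it requires (Fitch parsimony):
Character 1: 2; Character 2: 1; Character 3: 2.
Total tree length = 5.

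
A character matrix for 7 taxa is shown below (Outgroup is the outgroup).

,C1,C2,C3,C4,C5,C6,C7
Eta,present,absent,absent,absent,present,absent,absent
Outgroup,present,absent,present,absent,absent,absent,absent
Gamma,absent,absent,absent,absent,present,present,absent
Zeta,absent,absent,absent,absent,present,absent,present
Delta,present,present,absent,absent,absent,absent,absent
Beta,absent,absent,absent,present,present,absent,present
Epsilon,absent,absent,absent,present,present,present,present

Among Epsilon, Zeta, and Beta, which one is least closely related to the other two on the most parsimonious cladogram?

Character polarity is set by the outgroup: the derived state is whichever differs from the outgroup's state, so for C1, C3 the derived state is 'absent', and for the remaining characters it is 'present'.
C1: derived state 'absent' in Beta, Epsilon, Gamma, and Zeta only — synapomorphy for {Beta, Epsilon, Gamma, Zeta}.
C2 (derived state 'present') is unique to Delta (autapomorphy; uninformative for grouping).
C3 (derived state 'absent') is shared by all ingroup taxa — unites the whole ingroup.
C4: derived state 'present' in Beta and Epsilon only — synapomorphy for {Beta, Epsilon}.
Only Beta, Epsilon, Eta, Gamma, and Zeta show the derived state 'present' for C5, supporting them as a clade.
C6 groups Epsilon and Gamma, which is incompatible with the clades supported by the remaining characters; treating it as convergent (homoplasy) costs fewer steps than any alternative tree.
Only Beta, Epsilon, and Zeta show the derived state 'present' for C7, supporting them as a clade.
Most parsimonious ingroup topology: (((((Epsilon,Beta),Zeta),Gamma),Eta),Delta).
Beta and Epsilon share a more recent common ancestor with each other than either does with Zeta, so Zeta is the least closely related of the three.

Zeta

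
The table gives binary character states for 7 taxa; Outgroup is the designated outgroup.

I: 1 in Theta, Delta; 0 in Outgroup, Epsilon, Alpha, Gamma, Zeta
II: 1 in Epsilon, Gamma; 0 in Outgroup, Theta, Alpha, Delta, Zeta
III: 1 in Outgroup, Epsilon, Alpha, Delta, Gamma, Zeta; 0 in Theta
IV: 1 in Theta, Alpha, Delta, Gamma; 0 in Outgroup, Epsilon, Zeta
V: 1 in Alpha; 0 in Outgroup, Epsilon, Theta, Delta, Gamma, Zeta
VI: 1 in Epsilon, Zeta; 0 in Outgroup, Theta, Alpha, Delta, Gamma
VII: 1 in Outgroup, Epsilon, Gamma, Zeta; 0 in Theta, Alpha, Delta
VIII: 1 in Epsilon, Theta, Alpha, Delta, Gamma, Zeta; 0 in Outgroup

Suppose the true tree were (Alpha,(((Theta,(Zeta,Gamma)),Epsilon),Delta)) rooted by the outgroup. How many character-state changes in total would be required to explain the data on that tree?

15

Map each character onto (Alpha,(((Theta,(Zeta,Gamma)),Epsilon),Delta)) (rooted by Outgroup) and count the minimum state changes it requires (Fitch parsimony):
I: 2; II: 2; III: 1; IV: 3; V: 1; VI: 2; VII: 3; VIII: 1.
Total tree length = 15.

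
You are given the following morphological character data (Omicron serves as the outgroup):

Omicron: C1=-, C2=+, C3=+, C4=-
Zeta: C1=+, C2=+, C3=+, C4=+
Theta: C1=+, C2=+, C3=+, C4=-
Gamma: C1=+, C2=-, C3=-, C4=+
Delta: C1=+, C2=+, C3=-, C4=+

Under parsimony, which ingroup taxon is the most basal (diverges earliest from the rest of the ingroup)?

Character polarity is set by the outgroup: the derived state is whichever differs from the outgroup's state, so for C2, C3 the derived state is '-', and for the remaining characters it is '+'.
C1 (derived state '+') is shared by all ingroup taxa — unites the whole ingroup.
C2 (derived state '-') is unique to Gamma (autapomorphy; uninformative for grouping).
Only Delta and Gamma show the derived state '-' for C3, supporting them as a clade.
C4: derived state '+' in Delta, Gamma, and Zeta only — synapomorphy for {Delta, Gamma, Zeta}.
Most parsimonious ingroup topology: ((Zeta,(Gamma,Delta)),Theta).
Theta is sister to the clade containing all other ingroup taxa, so it is the earliest-diverging (most basal) ingroup lineage.

Theta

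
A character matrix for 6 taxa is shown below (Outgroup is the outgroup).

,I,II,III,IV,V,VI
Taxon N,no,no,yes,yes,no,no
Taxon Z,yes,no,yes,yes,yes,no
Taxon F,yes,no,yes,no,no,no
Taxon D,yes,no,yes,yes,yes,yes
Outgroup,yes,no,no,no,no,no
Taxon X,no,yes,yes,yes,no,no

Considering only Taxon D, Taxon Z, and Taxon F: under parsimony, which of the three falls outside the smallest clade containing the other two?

Taxon F

Character polarity is set by the outgroup: the derived state is whichever differs from the outgroup's state, so for I the derived state is 'no', and for the remaining characters it is 'yes'.
I (derived state 'no') is shared by Taxon N and Taxon X — a synapomorphy uniting that clade.
II (derived state 'yes') is unique to Taxon X (autapomorphy; uninformative for grouping).
All ingroup taxa share the derived state 'yes' for III; it defines the ingroup but does not resolve relationships within it.
Only Taxon D, Taxon N, Taxon X, and Taxon Z show the derived state 'yes' for IV, supporting them as a clade.
V: derived state 'yes' in Taxon D and Taxon Z only — synapomorphy for {Taxon D, Taxon Z}.
VI: derived state 'yes' in Taxon D only — an autapomorphy, so it tells us nothing about relationships among taxa.
Most parsimonious ingroup topology: (((Taxon Z,Taxon D),(Taxon N,Taxon X)),Taxon F).
Taxon Z and Taxon D share a more recent common ancestor with each other than either does with Taxon F, so Taxon F is the least closely related of the three.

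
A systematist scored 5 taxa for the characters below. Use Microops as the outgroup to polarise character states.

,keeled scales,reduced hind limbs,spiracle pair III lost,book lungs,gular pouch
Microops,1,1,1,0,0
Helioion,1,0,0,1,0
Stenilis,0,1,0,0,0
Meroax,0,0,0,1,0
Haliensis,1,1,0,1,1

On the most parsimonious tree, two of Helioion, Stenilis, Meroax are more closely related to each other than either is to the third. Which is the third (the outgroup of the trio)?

Character polarity is set by the outgroup: the derived state is whichever differs from the outgroup's state, so for keeled scales, reduced hind limbs, spiracle pair III lost the derived state is '0', and for the remaining characters it is '1'.
keeled scales groups Meroax and Stenilis, which is incompatible with the clades supported by the remaining characters; treating it as convergent (homoplasy) costs fewer steps than any alternative tree.
Only Helioion and Meroax show the derived state '0' for reduced hind limbs, supporting them as a clade.
spiracle pair III lost (derived state '0') is shared by all ingroup taxa — unites the whole ingroup.
Only Haliensis, Helioion, and Meroax show the derived state '1' for book lungs, supporting them as a clade.
gular pouch: derived state '1' in Haliensis only — an autapomorphy, so it tells us nothing about relationships among taxa.
Most parsimonious ingroup topology: (((Helioion,Meroax),Haliensis),Stenilis).
Helioion and Meroax share a more recent common ancestor with each other than either does with Stenilis, so Stenilis is the least closely related of the three.

Stenilis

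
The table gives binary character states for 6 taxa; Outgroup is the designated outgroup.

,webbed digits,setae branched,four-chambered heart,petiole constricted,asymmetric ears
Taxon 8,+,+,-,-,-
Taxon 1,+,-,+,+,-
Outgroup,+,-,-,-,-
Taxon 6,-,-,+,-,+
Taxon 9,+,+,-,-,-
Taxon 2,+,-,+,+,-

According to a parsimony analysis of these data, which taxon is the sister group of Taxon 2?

Taxon 1

Character polarity is set by the outgroup: the derived state is whichever differs from the outgroup's state, so for webbed digits the derived state is '-', and for the remaining characters it is '+'.
webbed digits: derived state '-' in Taxon 6 only — an autapomorphy, so it tells us nothing about relationships among taxa.
Only Taxon 8 and Taxon 9 show the derived state '+' for setae branched, supporting them as a clade.
four-chambered heart (derived state '+') is shared by Taxon 1, Taxon 2, and Taxon 6 — a synapomorphy uniting that clade.
petiole constricted: derived state '+' in Taxon 1 and Taxon 2 only — synapomorphy for {Taxon 1, Taxon 2}.
asymmetric ears: derived state '+' in Taxon 6 only — an autapomorphy, so it tells us nothing about relationships among taxa.
Most parsimonious ingroup topology: (((Taxon 2,Taxon 1),Taxon 6),(Taxon 8,Taxon 9)).
Taxon 2 and Taxon 1 form a cherry on this tree, so they are sister taxa.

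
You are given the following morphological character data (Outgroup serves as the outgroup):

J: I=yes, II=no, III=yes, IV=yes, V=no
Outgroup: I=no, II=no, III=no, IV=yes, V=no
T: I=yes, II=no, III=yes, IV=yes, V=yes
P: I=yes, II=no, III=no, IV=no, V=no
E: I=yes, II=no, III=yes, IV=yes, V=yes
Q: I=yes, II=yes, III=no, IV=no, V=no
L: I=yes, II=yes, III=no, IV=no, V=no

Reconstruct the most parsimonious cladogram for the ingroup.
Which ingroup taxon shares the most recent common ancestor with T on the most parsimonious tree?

Character polarity is set by the outgroup: the derived state is whichever differs from the outgroup's state, so for IV the derived state is 'no', and for the remaining characters it is 'yes'.
All ingroup taxa share the derived state 'yes' for I; it defines the ingroup but does not resolve relationships within it.
II (derived state 'yes') is shared by L and Q — a synapomorphy uniting that clade.
III: derived state 'yes' in E, J, and T only — synapomorphy for {E, J, T}.
IV: derived state 'no' in L, P, and Q only — synapomorphy for {L, P, Q}.
Only E and T show the derived state 'yes' for V, supporting them as a clade.
Most parsimonious ingroup topology: (((E,T),J),((L,Q),P)).
T and E form a cherry on this tree, so they are sister taxa.

E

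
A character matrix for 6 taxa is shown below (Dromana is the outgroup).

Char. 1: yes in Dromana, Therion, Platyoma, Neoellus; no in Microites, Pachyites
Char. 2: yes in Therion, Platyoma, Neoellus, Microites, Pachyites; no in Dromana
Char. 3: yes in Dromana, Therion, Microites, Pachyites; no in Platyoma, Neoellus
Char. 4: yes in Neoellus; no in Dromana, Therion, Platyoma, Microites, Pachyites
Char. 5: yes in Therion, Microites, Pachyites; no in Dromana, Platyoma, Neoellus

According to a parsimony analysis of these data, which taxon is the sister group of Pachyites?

Character polarity is set by the outgroup: the derived state is whichever differs from the outgroup's state, so for Char. 1, Char. 3 the derived state is 'no', and for the remaining characters it is 'yes'.
Only Microites and Pachyites show the derived state 'no' for Char. 1, supporting them as a clade.
All ingroup taxa share the derived state 'yes' for Char. 2; it defines the ingroup but does not resolve relationships within it.
Only Neoellus and Platyoma show the derived state 'no' for Char. 3, supporting them as a clade.
Char. 4 (derived state 'yes') is unique to Neoellus (autapomorphy; uninformative for grouping).
Only Microites, Pachyites, and Therion show the derived state 'yes' for Char. 5, supporting them as a clade.
Most parsimonious ingroup topology: ((Therion,(Microites,Pachyites)),(Platyoma,Neoellus)).
Pachyites and Microites form a cherry on this tree, so they are sister taxa.

Microites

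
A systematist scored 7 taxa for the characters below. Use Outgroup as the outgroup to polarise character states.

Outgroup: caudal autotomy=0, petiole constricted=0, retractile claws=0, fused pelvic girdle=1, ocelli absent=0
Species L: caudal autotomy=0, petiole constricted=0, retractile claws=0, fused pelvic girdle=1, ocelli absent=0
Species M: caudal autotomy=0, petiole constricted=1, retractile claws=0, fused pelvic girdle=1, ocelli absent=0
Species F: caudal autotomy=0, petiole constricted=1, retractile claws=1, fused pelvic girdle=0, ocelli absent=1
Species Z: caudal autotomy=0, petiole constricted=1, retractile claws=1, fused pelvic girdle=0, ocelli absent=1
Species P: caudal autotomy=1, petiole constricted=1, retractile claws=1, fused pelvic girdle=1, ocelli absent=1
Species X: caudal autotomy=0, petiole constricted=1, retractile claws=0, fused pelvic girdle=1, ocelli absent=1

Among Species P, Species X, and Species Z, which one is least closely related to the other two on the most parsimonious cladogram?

Species X

Character polarity is set by the outgroup: the derived state is whichever differs from the outgroup's state, so for fused pelvic girdle the derived state is '0', and for the remaining characters it is '1'.
caudal autotomy: derived state '1' in Species P only — an autapomorphy, so it tells us nothing about relationships among taxa.
petiole constricted (derived state '1') is shared by Species F, Species M, Species P, Species X, and Species Z — a synapomorphy uniting that clade.
retractile claws (derived state '1') is shared by Species F, Species P, and Species Z — a synapomorphy uniting that clade.
Only Species F and Species Z show the derived state '0' for fused pelvic girdle, supporting them as a clade.
Only Species F, Species P, Species X, and Species Z show the derived state '1' for ocelli absent, supporting them as a clade.
Most parsimonious ingroup topology: (Species L,(Species M,(((Species F,Species Z),Species P),Species X))).
Species P and Species Z share a more recent common ancestor with each other than either does with Species X, so Species X is the least closely related of the three.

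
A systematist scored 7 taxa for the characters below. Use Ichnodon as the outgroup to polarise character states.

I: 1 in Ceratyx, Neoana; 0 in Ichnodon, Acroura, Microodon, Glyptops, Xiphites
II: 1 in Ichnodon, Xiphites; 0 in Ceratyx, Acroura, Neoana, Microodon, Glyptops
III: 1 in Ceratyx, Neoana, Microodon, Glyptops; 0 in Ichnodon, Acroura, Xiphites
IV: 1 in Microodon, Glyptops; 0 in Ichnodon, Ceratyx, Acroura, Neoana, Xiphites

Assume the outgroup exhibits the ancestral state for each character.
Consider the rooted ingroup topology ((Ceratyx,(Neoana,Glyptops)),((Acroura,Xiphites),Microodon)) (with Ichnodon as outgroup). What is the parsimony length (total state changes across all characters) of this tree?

Map each character onto ((Ceratyx,(Neoana,Glyptops)),((Acroura,Xiphites),Microodon)) (rooted by Ichnodon) and count the minimum state changes it requires (Fitch parsimony):
I: 2; II: 2; III: 2; IV: 2.
Total tree length = 8.

8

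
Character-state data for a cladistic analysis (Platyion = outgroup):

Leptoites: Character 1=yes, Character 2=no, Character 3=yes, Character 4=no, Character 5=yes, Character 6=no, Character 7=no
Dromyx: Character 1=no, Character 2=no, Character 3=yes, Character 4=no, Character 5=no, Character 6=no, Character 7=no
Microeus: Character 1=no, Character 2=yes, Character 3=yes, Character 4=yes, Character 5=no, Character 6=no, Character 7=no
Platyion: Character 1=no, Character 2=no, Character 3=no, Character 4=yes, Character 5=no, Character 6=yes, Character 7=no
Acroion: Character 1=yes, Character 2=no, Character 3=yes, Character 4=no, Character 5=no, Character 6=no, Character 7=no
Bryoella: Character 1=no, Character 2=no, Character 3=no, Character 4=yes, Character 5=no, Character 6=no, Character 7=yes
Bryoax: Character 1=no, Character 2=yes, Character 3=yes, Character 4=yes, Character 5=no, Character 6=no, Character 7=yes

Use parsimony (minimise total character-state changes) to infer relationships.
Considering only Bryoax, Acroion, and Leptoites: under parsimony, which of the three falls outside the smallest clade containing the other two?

Bryoax

Character polarity is set by the outgroup: the derived state is whichever differs from the outgroup's state, so for Character 4, Character 6 the derived state is 'no', and for the remaining characters it is 'yes'.
Only Acroion and Leptoites show the derived state 'yes' for Character 1, supporting them as a clade.
Character 2: derived state 'yes' in Bryoax and Microeus only — synapomorphy for {Bryoax, Microeus}.
Only Acroion, Bryoax, Dromyx, Leptoites, and Microeus show the derived state 'yes' for Character 3, supporting them as a clade.
Character 4 (derived state 'no') is shared by Acroion, Dromyx, and Leptoites — a synapomorphy uniting that clade.
Character 5: derived state 'yes' in Leptoites only — an autapomorphy, so it tells us nothing about relationships among taxa.
All ingroup taxa share the derived state 'no' for Character 6; it defines the ingroup but does not resolve relationships within it.
Character 7 (state 'yes') occurs in Bryoax and Bryoella but conflicts with the nesting implied by the other characters — most parsimoniously interpreted as homoplasy.
Most parsimonious ingroup topology: ((((Acroion,Leptoites),Dromyx),(Bryoax,Microeus)),Bryoella).
Leptoites and Acroion share a more recent common ancestor with each other than either does with Bryoax, so Bryoax is the least closely related of the three.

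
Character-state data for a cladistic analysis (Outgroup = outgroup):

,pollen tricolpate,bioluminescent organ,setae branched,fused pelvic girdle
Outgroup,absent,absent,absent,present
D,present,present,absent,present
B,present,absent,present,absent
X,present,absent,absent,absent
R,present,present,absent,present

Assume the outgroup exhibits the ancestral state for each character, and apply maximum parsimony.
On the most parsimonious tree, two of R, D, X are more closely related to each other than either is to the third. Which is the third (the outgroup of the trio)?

Character polarity is set by the outgroup: the derived state is whichever differs from the outgroup's state, so for fused pelvic girdle the derived state is 'absent', and for the remaining characters it is 'present'.
All ingroup taxa share the derived state 'present' for pollen tricolpate; it defines the ingroup but does not resolve relationships within it.
bioluminescent organ (derived state 'present') is shared by D and R — a synapomorphy uniting that clade.
setae branched: derived state 'present' in B only — an autapomorphy, so it tells us nothing about relationships among taxa.
fused pelvic girdle (derived state 'absent') is shared by B and X — a synapomorphy uniting that clade.
Most parsimonious ingroup topology: ((D,R),(B,X)).
R and D share a more recent common ancestor with each other than either does with X, so X is the least closely related of the three.

X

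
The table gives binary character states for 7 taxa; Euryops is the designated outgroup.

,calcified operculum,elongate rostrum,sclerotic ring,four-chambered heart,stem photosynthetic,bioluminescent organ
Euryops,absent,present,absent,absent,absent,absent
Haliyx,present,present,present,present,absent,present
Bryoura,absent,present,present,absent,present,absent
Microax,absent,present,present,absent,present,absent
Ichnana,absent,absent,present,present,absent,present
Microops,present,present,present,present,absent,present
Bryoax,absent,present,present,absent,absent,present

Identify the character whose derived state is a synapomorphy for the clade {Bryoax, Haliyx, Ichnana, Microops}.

bioluminescent organ

Character polarity is set by the outgroup: the derived state is whichever differs from the outgroup's state, so for elongate rostrum the derived state is 'absent', and for the remaining characters it is 'present'.
Only Haliyx and Microops show the derived state 'present' for calcified operculum, supporting them as a clade.
elongate rostrum (derived state 'absent') is unique to Ichnana (autapomorphy; uninformative for grouping).
sclerotic ring (derived state 'present') is shared by all ingroup taxa — unites the whole ingroup.
Only Haliyx, Ichnana, and Microops show the derived state 'present' for four-chambered heart, supporting them as a clade.
stem photosynthetic: derived state 'present' in Bryoura and Microax only — synapomorphy for {Bryoura, Microax}.
bioluminescent organ (derived state 'present') is shared by Bryoax, Haliyx, Ichnana, and Microops — a synapomorphy uniting that clade.
Most parsimonious ingroup topology: ((((Haliyx,Microops),Ichnana),Bryoax),(Bryoura,Microax)).
The clade {Bryoax, Haliyx, Ichnana, Microops} is supported by bioluminescent organ: its derived state 'present' occurs in exactly those taxa and in no other taxon (including the outgroup).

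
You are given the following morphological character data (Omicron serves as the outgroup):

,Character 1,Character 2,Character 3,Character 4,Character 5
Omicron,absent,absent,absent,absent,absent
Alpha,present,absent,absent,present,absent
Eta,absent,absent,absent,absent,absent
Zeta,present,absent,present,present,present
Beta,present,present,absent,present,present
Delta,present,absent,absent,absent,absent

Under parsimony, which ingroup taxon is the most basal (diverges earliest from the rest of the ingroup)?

The outgroup has state 'absent' for every character, so 'present' is the derived state throughout.
Character 1 (derived state 'present') is shared by Alpha, Beta, Delta, and Zeta — a synapomorphy uniting that clade.
Character 2 (derived state 'present') is unique to Beta (autapomorphy; uninformative for grouping).
Character 3: derived state 'present' in Zeta only — an autapomorphy, so it tells us nothing about relationships among taxa.
Only Alpha, Beta, and Zeta show the derived state 'present' for Character 4, supporting them as a clade.
Only Beta and Zeta show the derived state 'present' for Character 5, supporting them as a clade.
Most parsimonious ingroup topology: (((Alpha,(Zeta,Beta)),Delta),Eta).
Eta is sister to the clade containing all other ingroup taxa, so it is the earliest-diverging (most basal) ingroup lineage.

Eta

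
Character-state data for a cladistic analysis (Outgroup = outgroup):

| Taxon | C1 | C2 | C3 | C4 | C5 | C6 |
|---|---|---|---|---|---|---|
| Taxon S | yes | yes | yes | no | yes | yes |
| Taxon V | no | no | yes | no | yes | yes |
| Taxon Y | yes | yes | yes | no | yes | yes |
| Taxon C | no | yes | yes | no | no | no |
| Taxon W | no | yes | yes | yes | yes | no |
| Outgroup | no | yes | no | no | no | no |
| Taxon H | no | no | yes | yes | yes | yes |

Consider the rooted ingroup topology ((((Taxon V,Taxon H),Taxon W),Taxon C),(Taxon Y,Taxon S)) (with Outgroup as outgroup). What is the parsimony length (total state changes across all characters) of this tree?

Map each character onto ((((Taxon V,Taxon H),Taxon W),Taxon C),(Taxon Y,Taxon S)) (rooted by Outgroup) and count the minimum state changes it requires (Fitch parsimony):
C1: 1; C2: 1; C3: 1; C4: 2; C5: 2; C6: 2.
Total tree length = 9.

9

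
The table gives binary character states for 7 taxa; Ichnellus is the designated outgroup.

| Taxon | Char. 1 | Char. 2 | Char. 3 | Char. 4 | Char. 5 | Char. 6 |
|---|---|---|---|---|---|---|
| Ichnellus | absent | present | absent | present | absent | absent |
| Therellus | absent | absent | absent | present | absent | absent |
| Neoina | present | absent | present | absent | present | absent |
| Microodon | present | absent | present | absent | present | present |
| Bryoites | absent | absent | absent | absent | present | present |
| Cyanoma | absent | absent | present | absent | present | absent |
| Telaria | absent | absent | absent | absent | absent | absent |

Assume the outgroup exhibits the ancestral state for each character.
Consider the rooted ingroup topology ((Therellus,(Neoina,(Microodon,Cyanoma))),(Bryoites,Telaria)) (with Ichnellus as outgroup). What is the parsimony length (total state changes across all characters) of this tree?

Map each character onto ((Therellus,(Neoina,(Microodon,Cyanoma))),(Bryoites,Telaria)) (rooted by Ichnellus) and count the minimum state changes it requires (Fitch parsimony):
Char. 1: 2; Char. 2: 1; Char. 3: 1; Char. 4: 2; Char. 5: 2; Char. 6: 2.
Total tree length = 10.

10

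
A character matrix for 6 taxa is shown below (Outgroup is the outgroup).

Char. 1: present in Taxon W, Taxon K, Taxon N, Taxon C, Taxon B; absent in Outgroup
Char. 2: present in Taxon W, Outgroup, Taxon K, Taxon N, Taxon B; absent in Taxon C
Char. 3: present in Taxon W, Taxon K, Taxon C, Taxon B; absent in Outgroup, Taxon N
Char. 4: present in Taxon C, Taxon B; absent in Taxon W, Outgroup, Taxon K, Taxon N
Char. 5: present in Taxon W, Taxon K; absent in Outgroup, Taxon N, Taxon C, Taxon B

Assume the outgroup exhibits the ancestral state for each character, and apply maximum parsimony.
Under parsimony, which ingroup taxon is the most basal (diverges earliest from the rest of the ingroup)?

Character polarity is set by the outgroup: the derived state is whichever differs from the outgroup's state, so for Char. 2 the derived state is 'absent', and for the remaining characters it is 'present'.
Char. 1 (derived state 'present') is shared by all ingroup taxa — unites the whole ingroup.
Char. 2 (derived state 'absent') is unique to Taxon C (autapomorphy; uninformative for grouping).
Char. 3: derived state 'present' in Taxon B, Taxon C, Taxon K, and Taxon W only — synapomorphy for {Taxon B, Taxon C, Taxon K, Taxon W}.
Only Taxon B and Taxon C show the derived state 'present' for Char. 4, supporting them as a clade.
Char. 5: derived state 'present' in Taxon K and Taxon W only — synapomorphy for {Taxon K, Taxon W}.
Most parsimonious ingroup topology: (((Taxon C,Taxon B),(Taxon K,Taxon W)),Taxon N).
Taxon N is sister to the clade containing all other ingroup taxa, so it is the earliest-diverging (most basal) ingroup lineage.

Taxon N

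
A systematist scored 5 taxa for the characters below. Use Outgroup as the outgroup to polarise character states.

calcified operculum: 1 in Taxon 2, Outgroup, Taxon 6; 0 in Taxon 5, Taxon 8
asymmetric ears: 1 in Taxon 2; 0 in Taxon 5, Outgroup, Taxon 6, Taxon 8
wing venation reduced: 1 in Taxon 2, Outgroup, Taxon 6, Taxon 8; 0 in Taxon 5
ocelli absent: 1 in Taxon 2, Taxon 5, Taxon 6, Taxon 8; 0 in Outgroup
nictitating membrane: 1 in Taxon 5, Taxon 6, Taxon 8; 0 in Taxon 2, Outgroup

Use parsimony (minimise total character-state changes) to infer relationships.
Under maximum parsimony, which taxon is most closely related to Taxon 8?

Character polarity is set by the outgroup: the derived state is whichever differs from the outgroup's state, so for calcified operculum, wing venation reduced the derived state is '0', and for the remaining characters it is '1'.
Only Taxon 5 and Taxon 8 show the derived state '0' for calcified operculum, supporting them as a clade.
asymmetric ears (derived state '1') is unique to Taxon 2 (autapomorphy; uninformative for grouping).
wing venation reduced (derived state '0') is unique to Taxon 5 (autapomorphy; uninformative for grouping).
All ingroup taxa share the derived state '1' for ocelli absent; it defines the ingroup but does not resolve relationships within it.
Only Taxon 5, Taxon 6, and Taxon 8 show the derived state '1' for nictitating membrane, supporting them as a clade.
Most parsimonious ingroup topology: (((Taxon 5,Taxon 8),Taxon 6),Taxon 2).
Taxon 8 and Taxon 5 form a cherry on this tree, so they are sister taxa.

Taxon 5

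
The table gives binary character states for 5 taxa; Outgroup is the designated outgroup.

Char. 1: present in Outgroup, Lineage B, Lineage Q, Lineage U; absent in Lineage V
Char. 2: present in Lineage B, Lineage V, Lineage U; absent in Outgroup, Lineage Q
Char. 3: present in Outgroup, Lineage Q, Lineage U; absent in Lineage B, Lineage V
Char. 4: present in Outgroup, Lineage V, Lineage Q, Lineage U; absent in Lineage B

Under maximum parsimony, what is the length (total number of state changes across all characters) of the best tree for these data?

Character polarity is set by the outgroup: the derived state is whichever differs from the outgroup's state, so for Char. 1, Char. 3, Char. 4 the derived state is 'absent', and for the remaining characters it is 'present'.
Char. 1: derived state 'absent' in Lineage V only — an autapomorphy, so it tells us nothing about relationships among taxa.
Char. 2 (derived state 'present') is shared by Lineage B, Lineage U, and Lineage V — a synapomorphy uniting that clade.
Char. 3: derived state 'absent' in Lineage B and Lineage V only — synapomorphy for {Lineage B, Lineage V}.
Char. 4: derived state 'absent' in Lineage B only — an autapomorphy, so it tells us nothing about relationships among taxa.
Most parsimonious ingroup topology: (((Lineage B,Lineage V),Lineage U),Lineage Q).
Changes per character on this tree: Char. 1: 1; Char. 2: 1; Char. 3: 1; Char. 4: 1.
Total = 4.

4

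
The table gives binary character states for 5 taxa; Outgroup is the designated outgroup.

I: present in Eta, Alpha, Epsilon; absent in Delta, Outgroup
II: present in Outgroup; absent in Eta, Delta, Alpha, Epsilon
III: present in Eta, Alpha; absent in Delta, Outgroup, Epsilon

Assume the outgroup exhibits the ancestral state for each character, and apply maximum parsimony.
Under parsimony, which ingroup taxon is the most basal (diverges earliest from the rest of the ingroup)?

Delta

Character polarity is set by the outgroup: the derived state is whichever differs from the outgroup's state, so for II the derived state is 'absent', and for the remaining characters it is 'present'.
I: derived state 'present' in Alpha, Epsilon, and Eta only — synapomorphy for {Alpha, Epsilon, Eta}.
All ingroup taxa share the derived state 'absent' for II; it defines the ingroup but does not resolve relationships within it.
III: derived state 'present' in Alpha and Eta only — synapomorphy for {Alpha, Eta}.
Most parsimonious ingroup topology: (Delta,(Epsilon,(Alpha,Eta))).
Delta is sister to the clade containing all other ingroup taxa, so it is the earliest-diverging (most basal) ingroup lineage.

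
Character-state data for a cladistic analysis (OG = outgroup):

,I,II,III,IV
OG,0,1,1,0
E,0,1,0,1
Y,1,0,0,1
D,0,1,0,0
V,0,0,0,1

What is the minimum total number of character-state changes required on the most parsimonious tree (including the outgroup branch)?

4

Character polarity is set by the outgroup: the derived state is whichever differs from the outgroup's state, so for II, III the derived state is '0', and for the remaining characters it is '1'.
I (derived state '1') is unique to Y (autapomorphy; uninformative for grouping).
II (derived state '0') is shared by V and Y — a synapomorphy uniting that clade.
III (derived state '0') is shared by all ingroup taxa — unites the whole ingroup.
IV: derived state '1' in E, V, and Y only — synapomorphy for {E, V, Y}.
Most parsimonious ingroup topology: ((E,(Y,V)),D).
Changes per character on this tree: I: 1; II: 1; III: 1; IV: 1.
Total = 4.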